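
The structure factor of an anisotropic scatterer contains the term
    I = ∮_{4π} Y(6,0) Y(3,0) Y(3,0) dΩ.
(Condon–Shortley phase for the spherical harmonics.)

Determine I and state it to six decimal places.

m-sum 0 ✓  L=12 even ✓  3≤3≤9 ✓
Π(2lᵢ+1) = 13×7×7 = 637
triangle coeff Δ(6,3,3) = 1/12012
Σ_t [3,3]: t=3:−1/1296 = -1/1296
(3j)²=100/3003 [(6 3 3; 0 0 0)], sign=+1
(m-triple is (0,0,0) — same symbol as above.)
⇒ 4πI² = 10000/14157
I = (+1)√(10000/14157/(4π)) = 0.23708793

0.237088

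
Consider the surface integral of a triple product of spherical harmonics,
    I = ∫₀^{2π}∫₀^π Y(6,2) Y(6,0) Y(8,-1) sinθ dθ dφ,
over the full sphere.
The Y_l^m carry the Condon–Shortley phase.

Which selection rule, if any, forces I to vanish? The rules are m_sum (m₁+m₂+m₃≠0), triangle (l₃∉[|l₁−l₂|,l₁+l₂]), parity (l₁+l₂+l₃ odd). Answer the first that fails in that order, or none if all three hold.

m_sum

m₁+m₂+m₃ = 2 + 0 − 1 = 1  ✗
triangle: |6−6|=0 ≤ l₃=8 ≤ 6+6=12
parity: l₁+l₂+l₃ = 20 is even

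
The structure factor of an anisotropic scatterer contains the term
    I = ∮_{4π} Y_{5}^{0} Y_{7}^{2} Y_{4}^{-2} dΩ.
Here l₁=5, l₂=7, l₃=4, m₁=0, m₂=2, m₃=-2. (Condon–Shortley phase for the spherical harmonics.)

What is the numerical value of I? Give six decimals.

-0.014400

m-sum 0 ✓  L=16 even ✓  2≤4≤12 ✓
Π(2lᵢ+1) = 11×15×9 = 1485
triangle coeff Δ(5,7,4) = 1/6126120
Σ_t [3,5]: t=3:−1/69120 t=4:+1/20736 t=5:−1/69120 = 1/51840
(3j)²=280/21879 [(5 7 4; 0 0 0)], sign=+1
Σ_t [3,5]: t=3:−1/1036800 t=4:+1/69120 t=5:−1/69120 = -1/1036800
(3j)²=1/7293 [(5 7 4; 0 2 -2)], sign=-1
⇒ 4πI² = 1400/537251
I = (-1)√(1400/537251/(4π)) = -0.01440026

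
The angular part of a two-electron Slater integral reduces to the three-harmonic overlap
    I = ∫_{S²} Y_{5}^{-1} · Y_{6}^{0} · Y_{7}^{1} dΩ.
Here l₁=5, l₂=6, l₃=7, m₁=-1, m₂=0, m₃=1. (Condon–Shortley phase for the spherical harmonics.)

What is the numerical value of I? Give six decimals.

-0.063766

m-sum 0 ✓  L=18 even ✓  1≤7≤11 ✓
Π(2lᵢ+1) = 11×13×15 = 2145
triangle coeff Δ(5,6,7) = 1/174594420
Σ_t [0,4]: t=0:+1/4147200 t=1:−1/207360 t=2:+1/82944 t=3:−1/207360 t=4:+1/4147200 = 1/345600
(3j)²=420/46189 [(5 6 7; 0 0 0)], sign=-1
Σ_t [0,4]: t=0:+1/24883200 t=1:−1/518400 t=2:+1/110592 t=3:−1/155520 t=4:+1/1658880 = 11/8294400
(3j)²=11/4199 [(5 6 7; -1 0 1)], sign=+1
⇒ 4πI² = 69300/1356277
I = (-1)√(69300/1356277/(4π)) = -0.06376575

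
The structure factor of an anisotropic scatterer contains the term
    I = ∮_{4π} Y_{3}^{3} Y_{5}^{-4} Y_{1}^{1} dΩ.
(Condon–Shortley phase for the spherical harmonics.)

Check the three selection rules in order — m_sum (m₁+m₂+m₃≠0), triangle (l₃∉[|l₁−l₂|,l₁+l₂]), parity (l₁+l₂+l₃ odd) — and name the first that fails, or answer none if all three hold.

Σmᵢ = 0  ✓
l₃∈[|l₁−l₂|,l₁+l₂]=[2,8], have l₃=1  ✗
Σlᵢ = 9 ⇒ odd

triangle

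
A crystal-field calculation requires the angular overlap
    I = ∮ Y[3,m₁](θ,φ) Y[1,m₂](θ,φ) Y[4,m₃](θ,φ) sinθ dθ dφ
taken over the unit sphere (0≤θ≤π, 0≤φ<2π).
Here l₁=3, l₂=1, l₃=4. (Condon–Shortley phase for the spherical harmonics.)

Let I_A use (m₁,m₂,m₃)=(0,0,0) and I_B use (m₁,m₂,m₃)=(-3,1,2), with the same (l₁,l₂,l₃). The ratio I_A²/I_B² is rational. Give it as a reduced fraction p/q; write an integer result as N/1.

l's match ⇒ only the (l;m) 3-j factors differ between A and B.
A: triangle coeff Δ(3,1,4) = 1/252; Σ_t [0,0]: t=0:+1/36 = 1/36; (3j)²=4/63 [(3 1 4; 0 0 0)], sign=+1
B: triangle coeff Δ(3,1,4) = 1/252; Σ_t [0,0]: t=0:+1/1440 = 1/1440; (3j)²=1/252 [(3 1 4; -3 1 2)], sign=+1
I_A²/I_B² = (4/63)/(1/252) = 16/1

16/1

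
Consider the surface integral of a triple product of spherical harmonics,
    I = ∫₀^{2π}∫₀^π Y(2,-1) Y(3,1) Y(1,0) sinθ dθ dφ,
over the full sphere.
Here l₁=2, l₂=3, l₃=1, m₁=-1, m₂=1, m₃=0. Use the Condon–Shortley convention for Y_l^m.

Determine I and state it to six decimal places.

Checks pass: Σm=0; 6 even; l₃=1∈[1,5].
(2·2+1)(2·3+1)(2·1+1) = 105
Δ: 4! 0! 2! / 7! → 1/105
sum: t=2:+1/4 = 1/4
3j²(2 3 1; 0 0 0) = Δ·Π!·Σ² = 3/35  (sign -1)
sum: t=3:−1/6 = -1/6
3j²(2 3 1; -1 1 0) = Δ·Π!·Σ² = 8/105  (sign +1)
combine: 4πI² = 105·3/35·8/105 = 24/35
take √, sign -1: I = -0.23359668

-0.233597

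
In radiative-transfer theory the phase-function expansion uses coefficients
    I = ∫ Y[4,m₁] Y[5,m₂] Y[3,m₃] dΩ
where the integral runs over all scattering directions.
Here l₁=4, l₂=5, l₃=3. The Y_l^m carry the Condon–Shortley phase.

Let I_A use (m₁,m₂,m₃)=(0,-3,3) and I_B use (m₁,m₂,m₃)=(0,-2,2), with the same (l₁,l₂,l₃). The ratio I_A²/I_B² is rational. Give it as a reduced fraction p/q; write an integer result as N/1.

Same 4,5,3: normalisation and zero-m 3j drop out of the ratio.
A: Δ: 6! 2! 4! / 13! → 1/180180; sum: t=2:+1/2304 = 1/2304; 3j²(4 5 3; 0 -3 3) = Δ·Π!·Σ² = 5/143  (sign +1)
B: Δ: 6! 2! 4! / 13! → 1/180180; sum: t=2:+1/576 t=3:−1/864 = 1/1728; 3j²(4 5 3; 0 -2 2) = Δ·Π!·Σ² = 5/1287  (sign -1)
I_A²/I_B² = (5/143)/(5/1287) = 9/1

9/1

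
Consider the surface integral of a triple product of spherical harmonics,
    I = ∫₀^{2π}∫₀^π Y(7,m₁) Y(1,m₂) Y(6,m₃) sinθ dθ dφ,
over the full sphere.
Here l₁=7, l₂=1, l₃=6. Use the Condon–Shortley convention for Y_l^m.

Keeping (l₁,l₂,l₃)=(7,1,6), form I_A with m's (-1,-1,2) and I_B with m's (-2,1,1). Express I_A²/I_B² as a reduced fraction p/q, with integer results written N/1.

5/12

l's match ⇒ only the (l;m) 3-j factors differ between A and B.
A: triangle coeff Δ(7,1,6) = 1/1365; Σ_t [0,0]: t=0:+1/1935360 = 1/1935360; (3j)²=1/91 [(7 1 6; -1 -1 2)], sign=+1
B: triangle coeff Δ(7,1,6) = 1/1365; Σ_t [2,2]: t=2:+1/1209600 = 1/1209600; (3j)²=12/455 [(7 1 6; -2 1 1)], sign=-1
I_A²/I_B² = (1/91)/(12/455) = 5/12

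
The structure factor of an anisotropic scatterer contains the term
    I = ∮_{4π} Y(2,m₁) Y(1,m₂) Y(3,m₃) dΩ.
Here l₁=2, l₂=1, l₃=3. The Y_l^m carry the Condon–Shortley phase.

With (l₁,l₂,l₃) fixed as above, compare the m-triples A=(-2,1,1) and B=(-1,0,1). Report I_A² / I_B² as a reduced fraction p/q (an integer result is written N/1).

1/8

Shared (l₁,l₂,l₃)=(2,1,3): N and (l;000)² cancel in I_A²/I_B².
A: Δ = 0!·4!·2!/7! = 1/105; Racah Σ t=0..0: t=0:+1/48 = 1/48; ⇒ 3j(2 1 3; -2 1 1)² = 1/105, sgn +1
B: Δ = 0!·4!·2!/7! = 1/105; Racah Σ t=0..0: t=0:+1/6 = 1/6; ⇒ 3j(2 1 3; -1 0 1)² = 8/105, sgn +1
I_A²/I_B² = (1/105)/(8/105) = 1/8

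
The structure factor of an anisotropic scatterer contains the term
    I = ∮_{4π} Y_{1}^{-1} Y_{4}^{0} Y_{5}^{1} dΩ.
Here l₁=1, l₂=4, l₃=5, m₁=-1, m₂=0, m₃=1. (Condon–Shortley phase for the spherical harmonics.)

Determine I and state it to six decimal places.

Checks pass: Σm=0; 10 even; l₃=5∈[3,5].
(2·1+1)(2·4+1)(2·5+1) = 297
Δ: 0! 2! 8! / 11! → 1/495
sum: t=0:+1/576 = 1/576
3j²(1 4 5; 0 0 0) = Δ·Π!·Σ² = 5/99  (sign -1)
sum: t=0:+1/1152 = 1/1152
3j²(1 4 5; -1 0 1) = Δ·Π!·Σ² = 1/33  (sign +1)
combine: 4πI² = 297·5/99·1/33 = 5/11
take √, sign -1: I = -0.19018827

-0.190188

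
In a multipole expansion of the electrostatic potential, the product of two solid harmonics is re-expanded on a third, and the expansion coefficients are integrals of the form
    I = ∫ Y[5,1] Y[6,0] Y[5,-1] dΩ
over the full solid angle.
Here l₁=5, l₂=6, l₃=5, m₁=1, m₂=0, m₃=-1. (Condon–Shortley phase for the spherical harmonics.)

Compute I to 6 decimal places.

m-sum 0 ✓  L=16 even ✓  1≤5≤11 ✓
Π(2lᵢ+1) = 11×13×11 = 1573
triangle coeff Δ(5,6,5) = 1/28588560
Σ_t [1,5]: t=1:−1/345600 t=2:+1/13824 t=3:−1/5184 t=4:+1/13824 t=5:−1/345600 = -7/129600
(3j)²=80/7293 [(5 6 5; 0 0 0)], sign=+1
Σ_t [0,4]: t=0:+1/12441600 t=1:−1/86400 t=2:+1/9216 t=3:−1/7776 t=4:+1/55296 = -7/518400
(3j)²=12/12155 [(5 6 5; 1 0 -1)], sign=-1
⇒ 4πI² = 64/3757
I = (-1)√(64/3757/(4π)) = -0.03681836

-0.036818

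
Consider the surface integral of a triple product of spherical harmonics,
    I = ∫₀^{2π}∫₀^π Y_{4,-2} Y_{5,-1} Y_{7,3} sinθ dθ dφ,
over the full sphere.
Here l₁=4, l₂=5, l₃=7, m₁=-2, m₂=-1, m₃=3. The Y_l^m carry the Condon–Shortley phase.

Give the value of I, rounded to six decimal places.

-0.072504

Rules hold: Σm=0, L=16 even, 1≤7≤9.
N = 9·11·15 = 1485
Δ = 2!·6!·8!/17! = 1/6126120
Racah Σ t=0..2: t=0:+1/69120 t=1:−1/20736 t=2:+1/69120 = -1/51840
⇒ 3j(4 5 7; 0 0 0)² = 280/21879, sgn +1
Racah Σ t=0..2: t=0:+1/829440 t=1:−1/86400 t=2:+1/138240 = -13/4147200
⇒ 3j(4 5 7; -2 -1 3)² = 13/3740, sgn -1
4πI² = N·(3j₀)²·(3jₘ)² = 210/3179
I = -1·√(0.0660585/4π) = -0.07250358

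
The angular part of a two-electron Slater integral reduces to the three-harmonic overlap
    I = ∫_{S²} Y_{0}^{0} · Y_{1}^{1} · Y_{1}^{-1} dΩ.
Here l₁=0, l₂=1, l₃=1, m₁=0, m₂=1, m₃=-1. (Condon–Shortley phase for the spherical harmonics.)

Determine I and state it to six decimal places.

-0.282095

Rules hold: Σm=0, L=2 even, 1≤1≤1.
N = 1·3·3 = 9
Δ = 0!·0!·2!/3! = 1/3
Racah Σ t=0..0: t=0:+1/1 = 1/1
⇒ 3j(0 1 1; 0 0 0)² = 1/3, sgn -1
Racah Σ t=0..0: t=0:+1/2 = 1/2
⇒ 3j(0 1 1; 0 1 -1)² = 1/3, sgn +1
4πI² = N·(3j₀)²·(3jₘ)² = 1/1
I = -1·√(1/4π) = -0.28209479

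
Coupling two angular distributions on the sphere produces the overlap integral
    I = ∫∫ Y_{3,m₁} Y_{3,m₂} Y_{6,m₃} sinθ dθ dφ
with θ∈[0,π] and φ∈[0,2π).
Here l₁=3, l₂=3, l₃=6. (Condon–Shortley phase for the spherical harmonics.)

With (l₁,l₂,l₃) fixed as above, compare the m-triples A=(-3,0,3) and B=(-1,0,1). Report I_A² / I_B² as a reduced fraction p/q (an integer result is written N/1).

6/25

Same 3,3,6: normalisation and zero-m 3j drop out of the ratio.
A: Δ: 0! 6! 6! / 13! → 1/12012; sum: t=0:+1/25920 = 1/25920; 3j²(3 3 6; -3 0 3) = Δ·Π!·Σ² = 1/143  (sign -1)
B: Δ: 0! 6! 6! / 13! → 1/12012; sum: t=0:+1/1728 = 1/1728; 3j²(3 3 6; -1 0 1) = Δ·Π!·Σ² = 25/858  (sign -1)
I_A²/I_B² = (1/143)/(25/858) = 6/25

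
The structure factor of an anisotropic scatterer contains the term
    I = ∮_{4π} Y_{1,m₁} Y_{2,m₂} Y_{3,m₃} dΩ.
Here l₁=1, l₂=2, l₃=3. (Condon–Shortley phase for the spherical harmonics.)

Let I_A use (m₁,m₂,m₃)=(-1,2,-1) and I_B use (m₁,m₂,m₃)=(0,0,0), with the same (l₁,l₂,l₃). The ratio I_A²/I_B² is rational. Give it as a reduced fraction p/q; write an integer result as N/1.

Shared (l₁,l₂,l₃)=(1,2,3): N and (l;000)² cancel in I_A²/I_B².
A: Δ = 0!·2!·4!/7! = 1/105; Racah Σ t=0..0: t=0:+1/48 = 1/48; ⇒ 3j(1 2 3; -1 2 -1)² = 1/105, sgn +1
B: Δ = 0!·2!·4!/7! = 1/105; Racah Σ t=0..0: t=0:+1/4 = 1/4; ⇒ 3j(1 2 3; 0 0 0)² = 3/35, sgn -1
I_A²/I_B² = (1/105)/(3/35) = 1/9

1/9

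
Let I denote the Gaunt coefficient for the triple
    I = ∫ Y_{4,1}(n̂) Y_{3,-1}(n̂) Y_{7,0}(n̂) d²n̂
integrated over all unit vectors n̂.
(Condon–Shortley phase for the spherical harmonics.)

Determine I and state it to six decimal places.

0.182674

Checks pass: Σm=0; 14 even; l₃=7∈[1,7].
(2·4+1)(2·3+1)(2·7+1) = 945
Δ: 0! 8! 6! / 15! → 1/45045
sum: t=0:+1/20736 = 1/20736
3j²(4 3 7; 0 0 0) = Δ·Π!·Σ² = 35/1287  (sign -1)
sum: t=0:+1/34560 = 1/34560
3j²(4 3 7; 1 -1 0) = Δ·Π!·Σ² = 7/429  (sign -1)
combine: 4πI² = 945·35/1287·7/429 = 8575/20449
take √, sign +1: I = 0.18267373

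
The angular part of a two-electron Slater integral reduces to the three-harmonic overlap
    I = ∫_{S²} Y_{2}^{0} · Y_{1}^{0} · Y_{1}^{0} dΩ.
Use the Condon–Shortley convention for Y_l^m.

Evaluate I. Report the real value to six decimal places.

Rules hold: Σm=0, L=4 even, 1≤1≤3.
N = 5·3·3 = 45
Δ = 2!·2!·0!/5! = 1/30
Racah Σ t=1..1: t=1:−1/1 = -1/1
⇒ 3j(2 1 1; 0 0 0)² = 2/15, sgn +1
(m-triple is (0,0,0) — same symbol as above.)
4πI² = N·(3j₀)²·(3jₘ)² = 4/5
I = +1·√(0.8/4π) = 0.25231325

0.252313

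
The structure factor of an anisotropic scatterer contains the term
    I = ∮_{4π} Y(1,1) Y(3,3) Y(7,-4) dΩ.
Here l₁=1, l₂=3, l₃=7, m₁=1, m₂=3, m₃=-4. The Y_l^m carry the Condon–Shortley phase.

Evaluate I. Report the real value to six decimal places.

|1−3|≤7≤1+3 violated ⇒ I = 0

0.000000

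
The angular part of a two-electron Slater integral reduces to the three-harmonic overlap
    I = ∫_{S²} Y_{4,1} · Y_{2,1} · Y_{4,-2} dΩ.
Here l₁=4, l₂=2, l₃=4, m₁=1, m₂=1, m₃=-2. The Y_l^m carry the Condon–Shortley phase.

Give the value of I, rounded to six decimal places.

0.127700

Checks pass: Σm=0; 10 even; l₃=4∈[2,6].
(2·4+1)(2·2+1)(2·4+1) = 405
Δ: 2! 6! 2! / 11! → 1/13860
sum: t=0:+1/192 t=1:−1/36 t=2:+1/192 = -5/288
3j²(4 2 4; 0 0 0) = Δ·Π!·Σ² = 20/693  (sign -1)
sum: t=1:−1/96 t=2:+1/240 = -1/160
3j²(4 2 4; 1 1 -2) = Δ·Π!·Σ² = 27/1540  (sign -1)
combine: 4πI² = 405·20/693·27/1540 = 1215/5929
take √, sign +1: I = 0.12770047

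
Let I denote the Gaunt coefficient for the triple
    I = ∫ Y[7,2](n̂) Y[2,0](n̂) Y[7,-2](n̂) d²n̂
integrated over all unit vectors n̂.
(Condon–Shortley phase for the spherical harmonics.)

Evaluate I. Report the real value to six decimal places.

0.125586

Rules hold: Σm=0, L=16 even, 5≤7≤9.
N = 15·5·15 = 1125
Δ = 2!·12!·2!/17! = 1/185640
Racah Σ t=0..2: t=0:+1/2419200 t=1:−1/518400 t=2:+1/2419200 = -1/907200
⇒ 3j(7 2 7; 0 0 0)² = 56/3315, sgn +1
Racah Σ t=0..2: t=0:+1/2419200 t=1:−1/967680 t=2:+1/8709120 = -11/21772800
⇒ 3j(7 2 7; 2 0 -2)² = 242/23205, sgn +1
4πI² = N·(3j₀)²·(3jₘ)² = 9680/48841
I = +1·√(0.198194/4π) = 0.12558578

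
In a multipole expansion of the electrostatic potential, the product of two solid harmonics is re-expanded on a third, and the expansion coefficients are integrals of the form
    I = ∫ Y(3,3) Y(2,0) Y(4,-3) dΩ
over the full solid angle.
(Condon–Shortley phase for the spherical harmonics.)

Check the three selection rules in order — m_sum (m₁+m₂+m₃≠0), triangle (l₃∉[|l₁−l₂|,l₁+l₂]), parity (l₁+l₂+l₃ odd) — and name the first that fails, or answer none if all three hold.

m₁+m₂+m₃ = 3 + 0 − 3 = 0  ✓
triangle: |3−2|=1 ≤ l₃=4 ≤ 3+2=5  ✓
parity: l₁+l₂+l₃ = 9 is odd  ✗

parity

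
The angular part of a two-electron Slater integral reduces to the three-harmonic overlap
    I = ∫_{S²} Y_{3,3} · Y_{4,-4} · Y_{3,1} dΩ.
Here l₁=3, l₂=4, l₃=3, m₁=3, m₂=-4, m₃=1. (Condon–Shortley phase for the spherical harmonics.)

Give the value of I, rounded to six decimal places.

-0.166198

m-sum 0 ✓  L=10 even ✓  1≤3≤7 ✓
Π(2lᵢ+1) = 7×9×7 = 441
triangle coeff Δ(3,4,3) = 1/34650
Σ_t [1,3]: t=1:−1/72 t=2:+1/16 t=3:−1/72 = 5/144
(3j)²=2/77 [(3 4 3; 0 0 0)], sign=-1
Σ_t [0,0]: t=0:+1/1152 = 1/1152
(3j)²=1/33 [(3 4 3; 3 -4 1)], sign=+1
⇒ 4πI² = 42/121
I = (-1)√(42/121/(4π)) = -0.16619847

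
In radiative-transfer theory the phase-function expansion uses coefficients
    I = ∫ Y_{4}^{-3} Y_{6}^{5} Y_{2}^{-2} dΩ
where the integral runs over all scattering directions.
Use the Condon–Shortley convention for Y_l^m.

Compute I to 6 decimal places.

-0.288917

m-sum 0 ✓  L=12 even ✓  2≤2≤10 ✓
Π(2lᵢ+1) = 9×13×5 = 585
triangle coeff Δ(4,6,2) = 1/6435
Σ_t [4,4]: t=4:+1/2304 = 1/2304
(3j)²=5/143 [(4 6 2; 0 0 0)], sign=+1
Σ_t [7,7]: t=7:−1/120960 = -1/120960
(3j)²=2/39 [(4 6 2; -3 5 -2)], sign=-1
⇒ 4πI² = 150/143
I = (-1)√(150/143/(4π)) = -0.28891672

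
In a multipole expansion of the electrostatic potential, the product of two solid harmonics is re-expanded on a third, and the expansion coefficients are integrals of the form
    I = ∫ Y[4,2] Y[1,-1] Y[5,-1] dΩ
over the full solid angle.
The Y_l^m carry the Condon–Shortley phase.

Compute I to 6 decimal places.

-0.120286

m-sum 0 ✓  L=10 even ✓  3≤5≤5 ✓
Π(2lᵢ+1) = 9×3×11 = 297
triangle coeff Δ(4,1,5) = 1/495
Σ_t [0,0]: t=0:+1/576 = 1/576
(3j)²=5/99 [(4 1 5; 0 0 0)], sign=-1
Σ_t [0,0]: t=0:+1/2880 = 1/2880
(3j)²=2/165 [(4 1 5; 2 -1 -1)], sign=+1
⇒ 4πI² = 2/11
I = (-1)√(2/11/(4π)) = -0.12028562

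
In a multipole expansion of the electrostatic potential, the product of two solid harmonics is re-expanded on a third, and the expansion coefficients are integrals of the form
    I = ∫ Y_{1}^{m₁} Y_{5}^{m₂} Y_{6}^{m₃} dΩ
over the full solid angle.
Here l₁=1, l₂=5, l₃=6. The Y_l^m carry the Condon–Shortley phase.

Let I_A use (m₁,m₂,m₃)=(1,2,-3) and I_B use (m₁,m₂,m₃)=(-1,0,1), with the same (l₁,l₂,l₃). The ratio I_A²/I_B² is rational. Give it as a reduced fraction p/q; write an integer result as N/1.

12/7

l's match ⇒ only the (l;m) 3-j factors differ between A and B.
A: triangle coeff Δ(1,5,6) = 1/858; Σ_t [0,0]: t=0:+1/60480 = 1/60480; (3j)²=6/143 [(1 5 6; 1 2 -3)], sign=-1
B: triangle coeff Δ(1,5,6) = 1/858; Σ_t [0,0]: t=0:+1/28800 = 1/28800; (3j)²=7/286 [(1 5 6; -1 0 1)], sign=-1
I_A²/I_B² = (6/143)/(7/286) = 12/7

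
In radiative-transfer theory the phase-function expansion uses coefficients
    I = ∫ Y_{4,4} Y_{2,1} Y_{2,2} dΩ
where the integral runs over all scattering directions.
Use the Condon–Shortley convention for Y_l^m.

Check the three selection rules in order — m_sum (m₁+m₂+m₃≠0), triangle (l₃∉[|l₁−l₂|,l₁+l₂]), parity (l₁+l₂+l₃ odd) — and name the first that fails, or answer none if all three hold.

m₁+m₂+m₃ = 4 + 1 + 2 = 7  ✗
triangle: |4−2|=2 ≤ l₃=2 ≤ 4+2=6
parity: l₁+l₂+l₃ = 8 is even

m_sum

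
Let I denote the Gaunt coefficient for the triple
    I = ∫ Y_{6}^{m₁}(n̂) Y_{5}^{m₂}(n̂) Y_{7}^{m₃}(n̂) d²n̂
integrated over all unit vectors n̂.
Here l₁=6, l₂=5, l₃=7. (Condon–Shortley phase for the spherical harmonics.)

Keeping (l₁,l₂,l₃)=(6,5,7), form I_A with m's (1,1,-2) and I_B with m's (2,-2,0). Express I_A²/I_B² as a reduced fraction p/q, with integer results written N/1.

l's match ⇒ only the (l;m) 3-j factors differ between A and B.
A: triangle coeff Δ(6,5,7) = 1/174594420; Σ_t [0,4]: t=0:+1/12441600 t=1:−1/414720 t=2:+1/138240 t=3:−1/311040 t=4:+1/5806080 = 1/537600; (3j)²=2916/323323 [(6 5 7; 1 1 -2)], sign=-1
B: triangle coeff Δ(6,5,7) = 1/174594420; Σ_t [0,3]: t=0:+1/497664 t=1:−1/207360 t=2:+1/691200 t=3:−1/21772800 = -41/29030400; (3j)²=11767/1385670 [(6 5 7; 2 -2 0)], sign=+1
I_A²/I_B² = (2916/323323)/(11767/1385670) = 87480/82369

87480/82369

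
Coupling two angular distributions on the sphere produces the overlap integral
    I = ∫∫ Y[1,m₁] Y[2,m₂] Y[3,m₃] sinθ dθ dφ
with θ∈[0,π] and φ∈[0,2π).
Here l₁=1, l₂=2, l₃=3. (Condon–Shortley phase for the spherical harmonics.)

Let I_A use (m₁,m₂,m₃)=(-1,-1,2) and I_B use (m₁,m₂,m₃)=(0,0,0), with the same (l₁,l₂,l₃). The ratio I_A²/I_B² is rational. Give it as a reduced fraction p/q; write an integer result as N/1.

10/9

l's match ⇒ only the (l;m) 3-j factors differ between A and B.
A: triangle coeff Δ(1,2,3) = 1/105; Σ_t [0,0]: t=0:+1/12 = 1/12; (3j)²=2/21 [(1 2 3; -1 -1 2)], sign=-1
B: triangle coeff Δ(1,2,3) = 1/105; Σ_t [0,0]: t=0:+1/4 = 1/4; (3j)²=3/35 [(1 2 3; 0 0 0)], sign=-1
I_A²/I_B² = (2/21)/(3/35) = 10/9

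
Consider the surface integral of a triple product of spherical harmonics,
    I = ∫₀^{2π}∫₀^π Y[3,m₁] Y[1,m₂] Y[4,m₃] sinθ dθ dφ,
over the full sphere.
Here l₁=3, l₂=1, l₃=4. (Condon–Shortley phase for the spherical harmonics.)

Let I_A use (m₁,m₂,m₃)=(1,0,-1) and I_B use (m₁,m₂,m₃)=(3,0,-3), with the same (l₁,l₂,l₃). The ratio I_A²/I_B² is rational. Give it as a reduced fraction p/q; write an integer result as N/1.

15/7

Shared (l₁,l₂,l₃)=(3,1,4): N and (l;000)² cancel in I_A²/I_B².
A: Δ = 0!·6!·2!/9! = 1/252; Racah Σ t=0..0: t=0:+1/48 = 1/48; ⇒ 3j(3 1 4; 1 0 -1)² = 5/84, sgn -1
B: Δ = 0!·6!·2!/9! = 1/252; Racah Σ t=0..0: t=0:+1/720 = 1/720; ⇒ 3j(3 1 4; 3 0 -3)² = 1/36, sgn -1
I_A²/I_B² = (5/84)/(1/36) = 15/7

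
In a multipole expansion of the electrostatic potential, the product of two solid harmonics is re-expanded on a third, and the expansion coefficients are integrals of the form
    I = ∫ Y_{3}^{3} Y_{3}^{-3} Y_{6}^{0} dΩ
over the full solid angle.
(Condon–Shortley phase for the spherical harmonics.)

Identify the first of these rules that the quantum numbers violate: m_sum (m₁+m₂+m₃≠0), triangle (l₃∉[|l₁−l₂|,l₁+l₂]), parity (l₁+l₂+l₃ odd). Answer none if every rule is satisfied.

none

azimuthal sum: 3 − 3 + 0 = 0  ✓
0 ≤ 6 ≤ 6 (triangle on l)  ✓
L = 3 + 3 + 6 = 12 (even)  ✓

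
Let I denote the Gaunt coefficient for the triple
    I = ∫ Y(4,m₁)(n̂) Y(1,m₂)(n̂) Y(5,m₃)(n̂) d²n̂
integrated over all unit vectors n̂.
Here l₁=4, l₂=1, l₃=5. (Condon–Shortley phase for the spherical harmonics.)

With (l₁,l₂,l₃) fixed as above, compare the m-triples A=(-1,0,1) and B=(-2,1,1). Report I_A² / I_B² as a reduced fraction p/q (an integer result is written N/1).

Shared (l₁,l₂,l₃)=(4,1,5): N and (l;000)² cancel in I_A²/I_B².
A: Δ = 0!·8!·2!/11! = 1/495; Racah Σ t=0..0: t=0:+1/720 = 1/720; ⇒ 3j(4 1 5; -1 0 1)² = 8/165, sgn +1
B: Δ = 0!·8!·2!/11! = 1/495; Racah Σ t=0..0: t=0:+1/2880 = 1/2880; ⇒ 3j(4 1 5; -2 1 1)² = 2/165, sgn +1
I_A²/I_B² = (8/165)/(2/165) = 4/1

4/1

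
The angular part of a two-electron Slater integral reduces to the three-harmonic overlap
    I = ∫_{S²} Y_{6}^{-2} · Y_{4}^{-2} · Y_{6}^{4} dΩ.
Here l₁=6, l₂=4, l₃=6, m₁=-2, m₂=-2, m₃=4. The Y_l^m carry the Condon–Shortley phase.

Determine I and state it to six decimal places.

Checks pass: Σm=0; 16 even; l₃=6∈[2,10].
(2·6+1)(2·4+1)(2·6+1) = 1521
Δ: 4! 8! 4! / 17! → 1/15315300
sum: t=0:+1/829440 t=1:−1/25920 t=2:+1/9216 t=3:−1/25920 t=4:+1/829440 = 7/207360
3j²(6 4 6; 0 0 0) = Δ·Π!·Σ² = 28/2431  (sign +1)
sum: t=0:+1/3870720 t=1:−1/181440 t=2:+1/138240 = 23/11612160
3j²(6 4 6; -2 -2 4) = Δ·Π!·Σ² = 529/204204  (sign +1)
combine: 4πI² = 1521·28/2431·529/204204 = 1587/34969
take √, sign +1: I = 0.06009550

0.060095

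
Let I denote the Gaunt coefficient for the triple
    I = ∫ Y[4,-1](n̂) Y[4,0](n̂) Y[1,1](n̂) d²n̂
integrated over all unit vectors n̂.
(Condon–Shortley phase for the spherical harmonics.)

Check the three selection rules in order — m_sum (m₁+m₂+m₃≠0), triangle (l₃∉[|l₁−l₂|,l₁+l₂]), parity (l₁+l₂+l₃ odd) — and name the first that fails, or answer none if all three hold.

parity

Σmᵢ = 0  ✓
l₃∈[|l₁−l₂|,l₁+l₂]=[0,8], have l₃=1  ✓
Σlᵢ = 9 ⇒ odd  ✗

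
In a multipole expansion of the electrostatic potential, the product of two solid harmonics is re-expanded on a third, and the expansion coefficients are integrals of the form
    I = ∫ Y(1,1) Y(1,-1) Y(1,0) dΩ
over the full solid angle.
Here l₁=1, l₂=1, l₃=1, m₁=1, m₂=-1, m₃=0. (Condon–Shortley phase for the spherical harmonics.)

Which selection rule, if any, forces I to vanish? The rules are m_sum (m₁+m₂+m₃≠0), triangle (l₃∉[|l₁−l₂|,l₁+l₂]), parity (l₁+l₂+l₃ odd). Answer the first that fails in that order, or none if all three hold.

azimuthal sum: 1 − 1 + 0 = 0  ✓
0 ≤ 1 ≤ 2 (triangle on l)  ✓
L = 1 + 1 + 1 = 3 (odd)  ✗

parity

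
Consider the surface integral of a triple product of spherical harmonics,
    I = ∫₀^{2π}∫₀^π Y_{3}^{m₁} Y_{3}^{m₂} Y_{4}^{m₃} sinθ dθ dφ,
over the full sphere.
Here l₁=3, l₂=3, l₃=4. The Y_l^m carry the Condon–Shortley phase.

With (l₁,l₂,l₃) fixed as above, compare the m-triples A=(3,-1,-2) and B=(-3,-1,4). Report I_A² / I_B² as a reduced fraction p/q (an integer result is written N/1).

9/7

Same 3,3,4: normalisation and zero-m 3j drop out of the ratio.
A: Δ: 2! 4! 4! / 11! → 1/34650; sum: t=0:+1/192 = 1/192; 3j²(3 3 4; 3 -1 -2) = Δ·Π!·Σ² = 3/77  (sign +1)
B: Δ: 2! 4! 4! / 11! → 1/34650; sum: t=2:+1/1152 = 1/1152; 3j²(3 3 4; -3 -1 4) = Δ·Π!·Σ² = 1/33  (sign +1)
I_A²/I_B² = (3/77)/(1/33) = 9/7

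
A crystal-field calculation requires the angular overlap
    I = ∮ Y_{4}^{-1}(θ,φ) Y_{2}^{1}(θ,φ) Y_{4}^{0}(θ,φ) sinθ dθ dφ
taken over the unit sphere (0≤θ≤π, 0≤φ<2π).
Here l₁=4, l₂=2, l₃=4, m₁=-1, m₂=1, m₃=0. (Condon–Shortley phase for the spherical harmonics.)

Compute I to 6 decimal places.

-0.044869

m-sum 0 ✓  L=10 even ✓  2≤4≤6 ✓
Π(2lᵢ+1) = 9×5×9 = 405
triangle coeff Δ(4,2,4) = 1/13860
Σ_t [0,2]: t=0:+1/192 t=1:−1/36 t=2:+1/192 = -5/288
(3j)²=20/693 [(4 2 4; 0 0 0)], sign=-1
Σ_t [1,2]: t=1:−1/96 t=2:+1/72 = 1/288
(3j)²=1/462 [(4 2 4; -1 1 0)], sign=+1
⇒ 4πI² = 150/5929
I = (-1)√(150/5929/(4π)) = -0.04486937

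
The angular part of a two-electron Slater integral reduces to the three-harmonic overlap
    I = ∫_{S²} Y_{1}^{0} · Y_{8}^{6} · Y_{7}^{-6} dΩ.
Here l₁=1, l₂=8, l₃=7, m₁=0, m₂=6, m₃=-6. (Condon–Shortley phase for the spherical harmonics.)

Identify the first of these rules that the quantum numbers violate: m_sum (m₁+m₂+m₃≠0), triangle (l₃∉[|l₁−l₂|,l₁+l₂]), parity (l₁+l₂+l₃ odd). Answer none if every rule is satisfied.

none

m₁+m₂+m₃ = 0 + 6 − 6 = 0  ✓
triangle: |1−8|=7 ≤ l₃=7 ≤ 1+8=9  ✓
parity: l₁+l₂+l₃ = 16 is even  ✓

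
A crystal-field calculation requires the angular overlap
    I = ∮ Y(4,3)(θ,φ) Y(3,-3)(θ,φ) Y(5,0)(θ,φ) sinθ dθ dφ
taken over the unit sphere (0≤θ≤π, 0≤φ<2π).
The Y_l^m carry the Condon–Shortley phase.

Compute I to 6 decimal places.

-0.098140

m-sum 0 ✓  L=12 even ✓  1≤5≤7 ✓
Π(2lᵢ+1) = 9×7×11 = 693
triangle coeff Δ(4,3,5) = 1/180180
Σ_t [0,2]: t=0:+1/576 t=1:−1/144 t=2:+1/576 = -1/288
(3j)²=20/1001 [(4 3 5; 0 0 0)], sign=+1
Σ_t [0,0]: t=0:+1/5760 = 1/5760
(3j)²=5/572 [(4 3 5; 3 -3 0)], sign=-1
⇒ 4πI² = 225/1859
I = (-1)√(225/1859/(4π)) = -0.09814013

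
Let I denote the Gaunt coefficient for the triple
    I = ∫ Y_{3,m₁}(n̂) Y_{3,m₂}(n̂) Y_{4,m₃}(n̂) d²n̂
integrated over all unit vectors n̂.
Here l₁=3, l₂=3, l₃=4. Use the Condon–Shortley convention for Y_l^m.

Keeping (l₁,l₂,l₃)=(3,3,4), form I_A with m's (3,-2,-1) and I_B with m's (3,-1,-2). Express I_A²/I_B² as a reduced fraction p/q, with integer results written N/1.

5/9

Same 3,3,4: normalisation and zero-m 3j drop out of the ratio.
A: Δ: 2! 4! 4! / 11! → 1/34650; sum: t=0:+1/288 = 1/288; 3j²(3 3 4; 3 -2 -1) = Δ·Π!·Σ² = 5/231  (sign -1)
B: Δ: 2! 4! 4! / 11! → 1/34650; sum: t=0:+1/192 = 1/192; 3j²(3 3 4; 3 -1 -2) = Δ·Π!·Σ² = 3/77  (sign +1)
I_A²/I_B² = (5/231)/(3/77) = 5/9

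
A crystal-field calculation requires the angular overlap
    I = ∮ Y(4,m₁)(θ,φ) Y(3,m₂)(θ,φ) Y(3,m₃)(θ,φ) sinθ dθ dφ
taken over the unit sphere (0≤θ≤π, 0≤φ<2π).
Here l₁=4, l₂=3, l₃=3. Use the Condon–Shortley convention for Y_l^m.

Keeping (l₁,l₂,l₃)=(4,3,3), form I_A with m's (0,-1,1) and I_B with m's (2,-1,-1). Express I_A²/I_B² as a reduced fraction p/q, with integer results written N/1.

Same 4,3,3: normalisation and zero-m 3j drop out of the ratio.
A: Δ: 4! 4! 2! / 11! → 1/34650; sum: t=0:+1/1152 t=1:−1/36 t=2:+1/32 = 5/1152; 3j²(4 3 3; 0 -1 1) = Δ·Π!·Σ² = 1/1386  (sign +1)
B: Δ: 4! 4! 2! / 11! → 1/34650; sum: t=0:+1/192 t=1:−1/36 t=2:+1/192 = -5/288; 3j²(4 3 3; 2 -1 -1) = Δ·Π!·Σ² = 20/693  (sign -1)
I_A²/I_B² = (1/1386)/(20/693) = 1/40

1/40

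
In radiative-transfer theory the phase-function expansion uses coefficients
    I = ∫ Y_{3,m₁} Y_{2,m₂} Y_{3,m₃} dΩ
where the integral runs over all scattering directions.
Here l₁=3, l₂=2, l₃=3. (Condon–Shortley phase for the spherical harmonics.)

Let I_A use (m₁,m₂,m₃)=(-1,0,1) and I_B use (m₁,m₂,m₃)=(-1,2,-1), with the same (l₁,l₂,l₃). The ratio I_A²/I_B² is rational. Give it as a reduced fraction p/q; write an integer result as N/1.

l's match ⇒ only the (l;m) 3-j factors differ between A and B.
A: triangle coeff Δ(3,2,3) = 1/3780; Σ_t [0,2]: t=0:+1/96 t=1:−1/6 t=2:+1/16 = -3/32; (3j)²=3/140 [(3 2 3; -1 0 1)], sign=-1
B: triangle coeff Δ(3,2,3) = 1/3780; Σ_t [2,2]: t=2:+1/16 = 1/16; (3j)²=2/35 [(3 2 3; -1 2 -1)], sign=+1
I_A²/I_B² = (3/140)/(2/35) = 3/8

3/8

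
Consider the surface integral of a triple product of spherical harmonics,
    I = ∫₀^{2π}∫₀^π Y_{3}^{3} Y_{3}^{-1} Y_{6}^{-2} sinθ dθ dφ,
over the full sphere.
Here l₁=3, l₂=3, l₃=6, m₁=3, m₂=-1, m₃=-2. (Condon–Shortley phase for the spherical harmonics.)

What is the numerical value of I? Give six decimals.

m-sum 0 ✓  L=12 even ✓  0≤6≤6 ✓
Π(2lᵢ+1) = 7×7×13 = 637
triangle coeff Δ(3,3,6) = 1/12012
Σ_t [0,0]: t=0:+1/1296 = 1/1296
(3j)²=100/3003 [(3 3 6; 0 0 0)], sign=+1
Σ_t [0,0]: t=0:+1/34560 = 1/34560
(3j)²=1/429 [(3 3 6; 3 -1 -2)], sign=+1
⇒ 4πI² = 700/14157
I = (+1)√(700/14157/(4π)) = 0.06272757

0.062728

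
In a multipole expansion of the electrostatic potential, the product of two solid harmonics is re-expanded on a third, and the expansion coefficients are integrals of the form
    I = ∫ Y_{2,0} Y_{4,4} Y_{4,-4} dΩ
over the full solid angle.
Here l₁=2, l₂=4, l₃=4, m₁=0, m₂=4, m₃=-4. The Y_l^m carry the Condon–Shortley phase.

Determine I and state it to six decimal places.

Rules hold: Σm=0, L=10 even, 2≤4≤6.
N = 5·9·9 = 405
Δ = 2!·2!·6!/11! = 1/13860
Racah Σ t=0..2: t=0:+1/192 t=1:−1/36 t=2:+1/192 = -5/288
⇒ 3j(2 4 4; 0 0 0)² = 20/693, sgn -1
Racah Σ t=2..2: t=2:+1/2880 = 1/2880
⇒ 3j(2 4 4; 0 4 -4)² = 28/495, sgn +1
4πI² = N·(3j₀)²·(3jₘ)² = 80/121
I = -1·√(0.661157/4π) = -0.22937568

-0.229376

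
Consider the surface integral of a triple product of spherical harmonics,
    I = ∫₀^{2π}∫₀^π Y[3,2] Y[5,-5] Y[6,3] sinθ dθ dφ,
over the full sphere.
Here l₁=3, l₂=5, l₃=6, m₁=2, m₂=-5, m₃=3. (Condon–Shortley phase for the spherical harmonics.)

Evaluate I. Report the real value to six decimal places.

0.088266

Checks pass: Σm=0; 14 even; l₃=6∈[2,8].
(2·3+1)(2·5+1)(2·6+1) = 1001
Δ: 2! 4! 8! / 15! → 1/675675
sum: t=0:+1/8640 t=1:−1/2304 t=2:+1/8640 = -7/34560
3j²(3 5 6; 0 0 0) = Δ·Π!·Σ² = 7/429  (sign -1)
sum: t=0:+1/483840 = 1/483840
3j²(3 5 6; 2 -5 3) = Δ·Π!·Σ² = 6/1001  (sign -1)
combine: 4πI² = 1001·7/429·6/1001 = 14/143
take √, sign +1: I = 0.08826552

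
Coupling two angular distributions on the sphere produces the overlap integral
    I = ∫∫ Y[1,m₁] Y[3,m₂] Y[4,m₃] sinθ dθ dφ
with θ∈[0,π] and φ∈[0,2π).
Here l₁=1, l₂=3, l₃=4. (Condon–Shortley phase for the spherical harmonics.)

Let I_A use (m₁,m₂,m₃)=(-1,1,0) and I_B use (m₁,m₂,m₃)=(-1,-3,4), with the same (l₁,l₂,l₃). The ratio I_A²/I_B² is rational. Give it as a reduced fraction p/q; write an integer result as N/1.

3/14

Shared (l₁,l₂,l₃)=(1,3,4): N and (l;000)² cancel in I_A²/I_B².
A: Δ = 0!·2!·6!/9! = 1/252; Racah Σ t=0..0: t=0:+1/96 = 1/96; ⇒ 3j(1 3 4; -1 1 0)² = 1/42, sgn +1
B: Δ = 0!·2!·6!/9! = 1/252; Racah Σ t=0..0: t=0:+1/1440 = 1/1440; ⇒ 3j(1 3 4; -1 -3 4)² = 1/9, sgn +1
I_A²/I_B² = (1/42)/(1/9) = 3/14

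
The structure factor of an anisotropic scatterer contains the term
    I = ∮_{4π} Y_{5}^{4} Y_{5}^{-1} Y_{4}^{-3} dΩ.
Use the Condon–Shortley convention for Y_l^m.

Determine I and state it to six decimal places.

-0.168084

Rules hold: Σm=0, L=14 even, 0≤4≤10.
N = 11·11·9 = 1089
Δ = 6!·4!·4!/15! = 1/3153150
Racah Σ t=1..5: t=1:−1/69120 t=2:+1/1728 t=3:−1/576 t=4:+1/1728 t=5:−1/69120 = -7/11520
⇒ 3j(5 5 4; 0 0 0)² = 2/143, sgn -1
Racah Σ t=0..1: t=0:+1/103680 t=1:−1/17280 = -1/20736
⇒ 3j(5 5 4; 4 -1 -3)² = 10/429, sgn +1
4πI² = N·(3j₀)²·(3jₘ)² = 60/169
I = -1·√(0.35503/4π) = -0.16808437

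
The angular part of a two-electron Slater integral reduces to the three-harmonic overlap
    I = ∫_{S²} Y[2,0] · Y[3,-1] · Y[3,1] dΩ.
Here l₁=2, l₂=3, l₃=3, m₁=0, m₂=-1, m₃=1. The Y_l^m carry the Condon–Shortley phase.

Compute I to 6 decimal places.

Rules hold: Σm=0, L=8 even, 1≤3≤5.
N = 5·7·7 = 245
Δ = 2!·2!·4!/9! = 1/3780
Racah Σ t=0..2: t=0:+1/24 t=1:−1/4 t=2:+1/24 = -1/6
⇒ 3j(2 3 3; 0 0 0)² = 4/105, sgn +1
Racah Σ t=0..2: t=0:+1/16 t=1:−1/6 t=2:+1/96 = -3/32
⇒ 3j(2 3 3; 0 -1 1)² = 3/140, sgn -1
4πI² = N·(3j₀)²·(3jₘ)² = 1/5
I = -1·√(0.2/4π) = -0.12615663

-0.126157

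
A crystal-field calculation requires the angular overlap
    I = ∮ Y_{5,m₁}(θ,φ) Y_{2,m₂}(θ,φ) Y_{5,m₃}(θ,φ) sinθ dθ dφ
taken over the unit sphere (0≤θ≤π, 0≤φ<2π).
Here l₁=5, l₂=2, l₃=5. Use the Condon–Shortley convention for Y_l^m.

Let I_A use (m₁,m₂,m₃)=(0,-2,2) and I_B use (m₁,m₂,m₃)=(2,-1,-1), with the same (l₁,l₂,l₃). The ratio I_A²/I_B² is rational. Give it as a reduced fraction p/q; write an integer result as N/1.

l's match ⇒ only the (l;m) 3-j factors differ between A and B.
A: triangle coeff Δ(5,2,5) = 1/38610; Σ_t [0,0]: t=0:+1/2880 = 1/2880; (3j)²=14/429 [(5 2 5; 0 -2 2)], sign=-1
B: triangle coeff Δ(5,2,5) = 1/38610; Σ_t [0,1]: t=0:+1/1440 t=1:−1/2880 = 1/2880; (3j)²=7/715 [(5 2 5; 2 -1 -1)], sign=+1
I_A²/I_B² = (14/429)/(7/715) = 10/3

10/3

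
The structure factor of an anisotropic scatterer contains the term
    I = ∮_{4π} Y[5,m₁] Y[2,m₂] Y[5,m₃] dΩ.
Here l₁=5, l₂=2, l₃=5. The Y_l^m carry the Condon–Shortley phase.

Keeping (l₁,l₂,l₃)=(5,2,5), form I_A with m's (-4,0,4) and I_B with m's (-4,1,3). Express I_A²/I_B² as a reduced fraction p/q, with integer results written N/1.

Same 5,2,5: normalisation and zero-m 3j drop out of the ratio.
A: Δ: 2! 8! 2! / 13! → 1/38610; sum: t=1:−1/40320 t=2:+1/20160 = 1/40320; 3j²(5 2 5; -4 0 4) = Δ·Π!·Σ² = 6/715  (sign -1)
B: Δ: 2! 8! 2! / 13! → 1/38610; sum: t=1:−1/80640 t=2:+1/10080 = 1/11520; 3j²(5 2 5; -4 1 3) = Δ·Π!·Σ² = 49/1430  (sign +1)
I_A²/I_B² = (6/715)/(49/1430) = 12/49

12/49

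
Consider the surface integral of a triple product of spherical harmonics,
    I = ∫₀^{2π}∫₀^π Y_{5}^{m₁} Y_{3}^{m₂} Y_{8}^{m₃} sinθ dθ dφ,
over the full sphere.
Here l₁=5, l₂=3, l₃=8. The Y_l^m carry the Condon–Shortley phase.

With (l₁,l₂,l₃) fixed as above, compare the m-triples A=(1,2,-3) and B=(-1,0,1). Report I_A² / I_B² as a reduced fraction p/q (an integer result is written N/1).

11/14

l's match ⇒ only the (l;m) 3-j factors differ between A and B.
A: triangle coeff Δ(5,3,8) = 1/136136; Σ_t [0,0]: t=0:+1/2073600 = 1/2073600; (3j)²=15/884 [(5 3 8; 1 2 -3)], sign=-1
B: triangle coeff Δ(5,3,8) = 1/136136; Σ_t [0,0]: t=0:+1/622080 = 1/622080; (3j)²=105/4862 [(5 3 8; -1 0 1)], sign=-1
I_A²/I_B² = (15/884)/(105/4862) = 11/14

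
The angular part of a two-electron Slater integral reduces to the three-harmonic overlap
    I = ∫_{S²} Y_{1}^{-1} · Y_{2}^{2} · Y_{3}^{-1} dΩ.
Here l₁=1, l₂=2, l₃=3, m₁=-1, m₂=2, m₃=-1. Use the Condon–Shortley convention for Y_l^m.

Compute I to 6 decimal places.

Checks pass: Σm=0; 6 even; l₃=3∈[1,3].
(2·1+1)(2·2+1)(2·3+1) = 105
Δ: 0! 2! 4! / 7! → 1/105
sum: t=0:+1/4 = 1/4
3j²(1 2 3; 0 0 0) = Δ·Π!·Σ² = 3/35  (sign -1)
sum: t=0:+1/48 = 1/48
3j²(1 2 3; -1 2 -1) = Δ·Π!·Σ² = 1/105  (sign +1)
combine: 4πI² = 105·3/35·1/105 = 3/35
take √, sign -1: I = -0.08258890

-0.082589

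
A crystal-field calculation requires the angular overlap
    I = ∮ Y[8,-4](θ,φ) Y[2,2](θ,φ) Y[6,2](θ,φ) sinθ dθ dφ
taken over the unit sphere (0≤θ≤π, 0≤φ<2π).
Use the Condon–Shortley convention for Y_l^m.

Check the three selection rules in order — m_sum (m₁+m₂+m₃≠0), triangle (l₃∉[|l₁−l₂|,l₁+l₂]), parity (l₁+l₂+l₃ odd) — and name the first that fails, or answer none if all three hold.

azimuthal sum: -4 + 2 + 2 = 0  ✓
6 ≤ 6 ≤ 10 (triangle on l)  ✓
L = 8 + 2 + 6 = 16 (even)  ✓

none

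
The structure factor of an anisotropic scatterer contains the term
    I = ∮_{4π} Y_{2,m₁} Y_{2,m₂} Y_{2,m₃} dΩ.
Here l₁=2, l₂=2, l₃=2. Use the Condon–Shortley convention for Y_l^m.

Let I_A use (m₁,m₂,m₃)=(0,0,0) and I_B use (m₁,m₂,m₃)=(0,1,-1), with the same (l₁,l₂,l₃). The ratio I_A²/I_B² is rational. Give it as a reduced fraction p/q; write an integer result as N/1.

l's match ⇒ only the (l;m) 3-j factors differ between A and B.
A: triangle coeff Δ(2,2,2) = 1/630; Σ_t [0,2]: t=0:+1/8 t=1:−1/1 t=2:+1/8 = -3/4; (3j)²=2/35 [(2 2 2; 0 0 0)], sign=-1
B: triangle coeff Δ(2,2,2) = 1/630; Σ_t [1,2]: t=1:−1/2 t=2:+1/4 = -1/4; (3j)²=1/70 [(2 2 2; 0 1 -1)], sign=+1
I_A²/I_B² = (2/35)/(1/70) = 4/1

4/1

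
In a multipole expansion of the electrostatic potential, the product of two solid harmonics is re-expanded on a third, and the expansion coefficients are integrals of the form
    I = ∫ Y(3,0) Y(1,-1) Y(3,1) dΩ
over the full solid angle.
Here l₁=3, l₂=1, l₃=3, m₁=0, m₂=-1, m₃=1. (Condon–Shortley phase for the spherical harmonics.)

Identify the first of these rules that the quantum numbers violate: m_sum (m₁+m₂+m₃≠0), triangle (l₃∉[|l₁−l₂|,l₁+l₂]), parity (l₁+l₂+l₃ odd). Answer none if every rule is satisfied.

Σmᵢ = 0  ✓
l₃∈[|l₁−l₂|,l₁+l₂]=[2,4], have l₃=3  ✓
Σlᵢ = 7 ⇒ odd  ✗

parity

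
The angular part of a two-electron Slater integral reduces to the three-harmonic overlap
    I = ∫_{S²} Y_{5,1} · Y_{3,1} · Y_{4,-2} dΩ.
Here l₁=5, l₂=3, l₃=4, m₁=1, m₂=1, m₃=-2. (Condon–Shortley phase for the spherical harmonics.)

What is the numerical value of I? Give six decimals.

Checks pass: Σm=0; 12 even; l₃=4∈[2,8].
(2·5+1)(2·3+1)(2·4+1) = 693
Δ: 4! 6! 2! / 13! → 1/180180
sum: t=1:−1/576 t=2:+1/144 t=3:−1/576 = 1/288
3j²(5 3 4; 0 0 0) = Δ·Π!·Σ² = 20/1001  (sign +1)
sum: t=2:+1/384 t=3:−1/720 t=4:+1/34560 = 43/34560
3j²(5 3 4; 1 1 -2) = Δ·Π!·Σ² = 1849/180180  (sign +1)
combine: 4πI² = 693·20/1001·1849/180180 = 1849/13013
take √, sign +1: I = 0.10633465

0.106335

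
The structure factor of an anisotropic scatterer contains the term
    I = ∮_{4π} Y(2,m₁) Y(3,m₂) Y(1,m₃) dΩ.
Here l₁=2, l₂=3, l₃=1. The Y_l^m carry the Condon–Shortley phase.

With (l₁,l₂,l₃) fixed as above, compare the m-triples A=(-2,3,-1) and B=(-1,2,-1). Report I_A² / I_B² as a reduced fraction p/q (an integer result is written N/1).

l's match ⇒ only the (l;m) 3-j factors differ between A and B.
A: triangle coeff Δ(2,3,1) = 1/105; Σ_t [4,4]: t=4:+1/48 = 1/48; (3j)²=1/7 [(2 3 1; -2 3 -1)], sign=+1
B: triangle coeff Δ(2,3,1) = 1/105; Σ_t [3,3]: t=3:−1/12 = -1/12; (3j)²=2/21 [(2 3 1; -1 2 -1)], sign=-1
I_A²/I_B² = (1/7)/(2/21) = 3/2

3/2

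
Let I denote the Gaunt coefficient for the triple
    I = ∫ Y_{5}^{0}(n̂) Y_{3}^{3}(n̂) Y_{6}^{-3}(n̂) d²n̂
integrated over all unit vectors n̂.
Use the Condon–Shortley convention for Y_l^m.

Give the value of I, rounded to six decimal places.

0.190675

Rules hold: Σm=0, L=14 even, 2≤6≤8.
N = 11·7·13 = 1001
Δ = 2!·8!·4!/15! = 1/675675
Racah Σ t=0..2: t=0:+1/8640 t=1:−1/2304 t=2:+1/8640 = -7/34560
⇒ 3j(5 3 6; 0 0 0)² = 7/429, sgn -1
Racah Σ t=2..2: t=2:+1/34560 = 1/34560
⇒ 3j(5 3 6; 0 3 -3)² = 4/143, sgn -1
4πI² = N·(3j₀)²·(3jₘ)² = 196/429
I = +1·√(0.456876/4π) = 0.19067531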